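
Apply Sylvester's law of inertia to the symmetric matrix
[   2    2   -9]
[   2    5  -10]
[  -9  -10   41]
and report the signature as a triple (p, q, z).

Answer: (3, 0, 0)

Derivation:
step 0: pivot 2 → sign +
step 1: pivot 3 → sign +
step 2: pivot 1/6 → sign +
signature = (3, 0, 0)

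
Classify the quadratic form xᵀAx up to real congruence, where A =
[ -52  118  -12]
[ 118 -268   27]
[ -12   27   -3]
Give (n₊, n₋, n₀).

step 0: pivot -52 → sign −
step 1: pivot -3/13 → sign −
step 2: row/col 2 already zero → sign 0
signature = (0, 2, 1)

Answer: (0, 2, 1)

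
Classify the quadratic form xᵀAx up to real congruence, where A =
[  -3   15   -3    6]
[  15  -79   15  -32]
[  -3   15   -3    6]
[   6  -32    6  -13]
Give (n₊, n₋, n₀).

step 0: pivot -3 → sign −
step 1: pivot -4 → sign −
step 2: row/col 2 already zero → sign 0
step 3: row/col 3 already zero → sign 0
signature = (0, 2, 2)

Answer: (0, 2, 2)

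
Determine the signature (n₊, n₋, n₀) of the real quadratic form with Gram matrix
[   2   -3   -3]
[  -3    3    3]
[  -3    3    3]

Answer: (1, 1, 1)

Derivation:
step 0: pivot 2 → sign +
step 1: pivot -3/2 → sign −
step 2: row/col 2 already zero → sign 0
signature = (1, 1, 1)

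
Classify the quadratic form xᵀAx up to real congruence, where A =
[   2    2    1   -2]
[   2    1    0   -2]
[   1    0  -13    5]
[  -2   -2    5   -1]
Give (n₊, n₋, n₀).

step 0: pivot 2 → sign +
step 1: pivot -1 → sign −
step 2: pivot -25/2 → sign −
step 3: pivot -3/25 → sign −
signature = (1, 3, 0)

Answer: (1, 3, 0)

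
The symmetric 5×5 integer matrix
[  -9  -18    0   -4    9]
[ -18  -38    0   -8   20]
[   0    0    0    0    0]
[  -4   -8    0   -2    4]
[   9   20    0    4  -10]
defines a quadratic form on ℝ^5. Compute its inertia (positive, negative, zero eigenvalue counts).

Answer: (1, 3, 1)

Derivation:
step 0: pivot -9 → sign −
step 1: pivot -2 → sign −
step 2: pivot -2/9 → sign −
step 3: pivot 1 → sign +
step 4: row/col 4 already zero → sign 0
signature = (1, 3, 1)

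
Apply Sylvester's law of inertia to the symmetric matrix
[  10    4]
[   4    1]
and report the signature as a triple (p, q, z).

Answer: (1, 1, 0)

Derivation:
step 0: pivot 10 → sign +
step 1: pivot -3/5 → sign −
signature = (1, 1, 0)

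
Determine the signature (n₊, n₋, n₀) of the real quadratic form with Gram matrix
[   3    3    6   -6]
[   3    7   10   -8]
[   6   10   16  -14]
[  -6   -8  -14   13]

step 0: pivot 3 → sign +
step 1: pivot 4 → sign +
step 2: row/col 2 already zero → sign 0
step 3: row/col 3 already zero → sign 0
signature = (2, 0, 2)

Answer: (2, 0, 2)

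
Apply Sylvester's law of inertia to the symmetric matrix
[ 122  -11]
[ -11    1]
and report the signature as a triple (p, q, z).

Answer: (2, 0, 0)

Derivation:
step 0: pivot 122 → sign +
step 1: pivot 1/122 → sign +
signature = (2, 0, 0)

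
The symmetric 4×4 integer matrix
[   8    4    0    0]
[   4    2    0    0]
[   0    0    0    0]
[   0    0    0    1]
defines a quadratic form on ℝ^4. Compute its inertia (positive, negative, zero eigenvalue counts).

Answer: (2, 0, 2)

Derivation:
step 0: pivot 8 → sign +
step 1: pivot 1 → sign +
step 2: row/col 2 already zero → sign 0
step 3: row/col 3 already zero → sign 0
signature = (2, 0, 2)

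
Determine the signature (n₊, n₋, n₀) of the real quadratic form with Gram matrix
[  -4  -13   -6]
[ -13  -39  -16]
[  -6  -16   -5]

step 0: pivot -4 → sign −
step 1: pivot 13/4 → sign +
step 2: pivot 3/13 → sign +
signature = (2, 1, 0)

Answer: (2, 1, 0)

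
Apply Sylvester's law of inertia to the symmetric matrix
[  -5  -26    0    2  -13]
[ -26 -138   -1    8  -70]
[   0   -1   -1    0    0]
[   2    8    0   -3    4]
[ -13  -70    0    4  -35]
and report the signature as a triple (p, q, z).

step 0: pivot -5 → sign −
step 1: pivot -14/5 → sign −
step 2: pivot -9/14 → sign −
step 3: pivot 1 → sign +
step 4: pivot -2 → sign −
signature = (1, 4, 0)

Answer: (1, 4, 0)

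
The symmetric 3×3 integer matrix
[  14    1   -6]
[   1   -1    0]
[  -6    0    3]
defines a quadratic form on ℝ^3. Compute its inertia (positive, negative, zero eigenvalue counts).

step 0: pivot 14 → sign +
step 1: pivot -15/14 → sign −
step 2: pivot 3/5 → sign +
signature = (2, 1, 0)

Answer: (2, 1, 0)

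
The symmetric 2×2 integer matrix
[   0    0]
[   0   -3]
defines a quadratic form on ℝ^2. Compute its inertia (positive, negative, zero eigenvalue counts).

step 0: pivot -3 → sign −
step 1: row/col 1 already zero → sign 0
signature = (0, 1, 1)

Answer: (0, 1, 1)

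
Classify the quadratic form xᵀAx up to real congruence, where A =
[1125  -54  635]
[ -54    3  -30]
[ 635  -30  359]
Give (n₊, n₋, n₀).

step 0: pivot 1125 → sign +
step 1: pivot 51/125 → sign +
step 2: pivot 2/153 → sign +
signature = (3, 0, 0)

Answer: (3, 0, 0)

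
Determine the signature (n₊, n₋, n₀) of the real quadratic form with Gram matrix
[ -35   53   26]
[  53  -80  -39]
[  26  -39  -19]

Answer: (1, 2, 0)

Derivation:
step 0: pivot -35 → sign −
step 1: pivot 9/35 → sign +
step 2: pivot -2/9 → sign −
signature = (1, 2, 0)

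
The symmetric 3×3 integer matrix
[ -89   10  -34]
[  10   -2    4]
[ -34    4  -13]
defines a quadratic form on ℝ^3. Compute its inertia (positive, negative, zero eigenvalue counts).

step 0: pivot -89 → sign −
step 1: pivot -78/89 → sign −
step 2: pivot 1/39 → sign +
signature = (1, 2, 0)

Answer: (1, 2, 0)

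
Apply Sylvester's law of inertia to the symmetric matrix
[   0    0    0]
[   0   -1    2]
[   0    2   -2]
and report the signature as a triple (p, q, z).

Answer: (1, 1, 1)

Derivation:
step 0: pivot -1 → sign −
step 1: pivot 2 → sign +
step 2: row/col 2 already zero → sign 0
signature = (1, 1, 1)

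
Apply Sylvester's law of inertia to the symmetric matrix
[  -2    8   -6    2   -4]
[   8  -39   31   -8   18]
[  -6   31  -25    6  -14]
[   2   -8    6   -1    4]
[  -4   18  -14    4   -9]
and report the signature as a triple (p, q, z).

Answer: (1, 3, 1)

Derivation:
step 0: pivot -2 → sign −
step 1: pivot -7 → sign −
step 2: pivot 1 → sign +
step 3: pivot -3/7 → sign −
step 4: row/col 4 already zero → sign 0
signature = (1, 3, 1)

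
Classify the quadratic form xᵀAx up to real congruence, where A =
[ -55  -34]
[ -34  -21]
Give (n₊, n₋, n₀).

step 0: pivot -55 → sign −
step 1: pivot 1/55 → sign +
signature = (1, 1, 0)

Answer: (1, 1, 0)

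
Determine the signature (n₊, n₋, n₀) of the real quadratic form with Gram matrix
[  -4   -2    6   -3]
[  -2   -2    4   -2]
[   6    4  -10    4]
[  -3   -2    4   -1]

step 0: pivot -4 → sign −
step 1: pivot -1 → sign −
step 2: pivot 3/2 → sign +
step 3: pivot -2/3 → sign −
signature = (1, 3, 0)

Answer: (1, 3, 0)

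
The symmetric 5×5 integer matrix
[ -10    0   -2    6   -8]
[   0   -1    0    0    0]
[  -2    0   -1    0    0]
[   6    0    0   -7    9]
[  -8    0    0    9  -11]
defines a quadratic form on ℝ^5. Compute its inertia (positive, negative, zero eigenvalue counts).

step 0: pivot -10 → sign −
step 1: pivot -1 → sign −
step 2: pivot -3/5 → sign −
step 3: pivot -1 → sign −
step 4: pivot 2/3 → sign +
signature = (1, 4, 0)

Answer: (1, 4, 0)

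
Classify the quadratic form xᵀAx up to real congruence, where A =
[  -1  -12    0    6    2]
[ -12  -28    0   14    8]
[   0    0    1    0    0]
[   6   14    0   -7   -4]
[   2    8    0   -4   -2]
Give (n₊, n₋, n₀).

step 0: pivot -1 → sign −
step 1: pivot 116 → sign +
step 2: pivot 1 → sign +
step 3: pivot -6/29 → sign −
step 4: row/col 4 already zero → sign 0
signature = (2, 2, 1)

Answer: (2, 2, 1)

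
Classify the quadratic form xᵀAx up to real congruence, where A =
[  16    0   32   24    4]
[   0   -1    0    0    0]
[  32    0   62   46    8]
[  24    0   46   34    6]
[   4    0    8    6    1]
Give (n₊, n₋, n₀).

Answer: (1, 2, 2)

Derivation:
step 0: pivot 16 → sign +
step 1: pivot -1 → sign −
step 2: pivot -2 → sign −
step 3: row/col 3 already zero → sign 0
step 4: row/col 4 already zero → sign 0
signature = (1, 2, 2)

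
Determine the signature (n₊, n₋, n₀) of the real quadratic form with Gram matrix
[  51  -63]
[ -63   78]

Answer: (2, 0, 0)

Derivation:
step 0: pivot 51 → sign +
step 1: pivot 3/17 → sign +
signature = (2, 0, 0)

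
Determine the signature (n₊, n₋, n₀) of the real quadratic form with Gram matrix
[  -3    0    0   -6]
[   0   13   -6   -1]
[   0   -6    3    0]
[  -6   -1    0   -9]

Answer: (3, 1, 0)

Derivation:
step 0: pivot -3 → sign −
step 1: pivot 13 → sign +
step 2: pivot 3/13 → sign +
step 3: pivot 2 → sign +
signature = (3, 1, 0)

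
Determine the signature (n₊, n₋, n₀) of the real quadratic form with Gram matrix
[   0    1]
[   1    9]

step 0: pivot 9 → sign +
step 1: pivot -1/9 → sign −
signature = (1, 1, 0)

Answer: (1, 1, 0)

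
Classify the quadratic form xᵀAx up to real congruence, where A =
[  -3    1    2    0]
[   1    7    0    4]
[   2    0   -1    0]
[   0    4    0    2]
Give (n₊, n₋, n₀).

step 0: pivot -3 → sign −
step 1: pivot 22/3 → sign +
step 2: pivot 3/11 → sign +
step 3: pivot -2/3 → sign −
signature = (2, 2, 0)

Answer: (2, 2, 0)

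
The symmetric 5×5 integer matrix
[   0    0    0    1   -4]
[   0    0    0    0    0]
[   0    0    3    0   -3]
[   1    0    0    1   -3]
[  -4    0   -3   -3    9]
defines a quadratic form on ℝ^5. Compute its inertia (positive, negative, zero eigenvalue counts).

Answer: (2, 2, 1)

Derivation:
step 0: pivot 3 → sign +
step 1: pivot 1 → sign +
step 2: pivot -1 → sign −
step 3: pivot -2 → sign −
step 4: row/col 4 already zero → sign 0
signature = (2, 2, 1)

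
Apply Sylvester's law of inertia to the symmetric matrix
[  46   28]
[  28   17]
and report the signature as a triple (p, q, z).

Answer: (1, 1, 0)

Derivation:
step 0: pivot 46 → sign +
step 1: pivot -1/23 → sign −
signature = (1, 1, 0)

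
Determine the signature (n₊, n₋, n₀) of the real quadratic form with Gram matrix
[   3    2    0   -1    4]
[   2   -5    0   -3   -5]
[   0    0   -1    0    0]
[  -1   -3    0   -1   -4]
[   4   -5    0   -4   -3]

Answer: (2, 3, 0)

Derivation:
step 0: pivot 3 → sign +
step 1: pivot -19/3 → sign −
step 2: pivot -1 → sign −
step 3: pivot -9/19 → sign −
step 4: pivot 1 → sign +
signature = (2, 3, 0)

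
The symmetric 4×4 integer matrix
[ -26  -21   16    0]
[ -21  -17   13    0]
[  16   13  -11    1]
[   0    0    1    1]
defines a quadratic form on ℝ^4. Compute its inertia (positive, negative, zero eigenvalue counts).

step 0: pivot -26 → sign −
step 1: pivot -1/26 → sign −
step 2: pivot -1 → sign −
step 3: pivot 2 → sign +
signature = (1, 3, 0)

Answer: (1, 3, 0)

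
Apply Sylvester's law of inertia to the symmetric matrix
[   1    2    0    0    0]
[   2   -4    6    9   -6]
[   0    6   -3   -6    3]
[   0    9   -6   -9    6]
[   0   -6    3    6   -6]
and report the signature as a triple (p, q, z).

Answer: (3, 2, 0)

Derivation:
step 0: pivot 1 → sign +
step 1: pivot -8 → sign −
step 2: pivot 3/2 → sign +
step 3: pivot 3/4 → sign +
step 4: pivot -3 → sign −
signature = (3, 2, 0)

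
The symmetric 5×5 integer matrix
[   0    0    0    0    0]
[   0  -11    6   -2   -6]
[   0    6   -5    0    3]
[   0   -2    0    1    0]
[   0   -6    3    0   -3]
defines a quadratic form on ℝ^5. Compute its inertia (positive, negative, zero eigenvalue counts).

Answer: (1, 3, 1)

Derivation:
step 0: pivot -11 → sign −
step 1: pivot -19/11 → sign −
step 2: pivot 39/19 → sign +
step 3: pivot -6/13 → sign −
step 4: row/col 4 already zero → sign 0
signature = (1, 3, 1)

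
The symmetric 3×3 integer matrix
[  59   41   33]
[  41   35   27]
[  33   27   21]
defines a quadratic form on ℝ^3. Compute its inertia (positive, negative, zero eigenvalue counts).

Answer: (2, 0, 1)

Derivation:
step 0: pivot 59 → sign +
step 1: pivot 384/59 → sign +
step 2: row/col 2 already zero → sign 0
signature = (2, 0, 1)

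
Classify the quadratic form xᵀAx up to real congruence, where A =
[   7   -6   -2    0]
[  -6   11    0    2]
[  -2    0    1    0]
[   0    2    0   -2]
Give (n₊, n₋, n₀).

step 0: pivot 7 → sign +
step 1: pivot 41/7 → sign +
step 2: pivot -3/41 → sign −
step 3: pivot 2 → sign +
signature = (3, 1, 0)

Answer: (3, 1, 0)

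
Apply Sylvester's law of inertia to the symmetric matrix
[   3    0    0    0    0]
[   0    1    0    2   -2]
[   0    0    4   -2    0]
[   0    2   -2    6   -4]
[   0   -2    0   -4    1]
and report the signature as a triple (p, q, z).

step 0: pivot 3 → sign +
step 1: pivot 1 → sign +
step 2: pivot 4 → sign +
step 3: pivot 1 → sign +
step 4: pivot -3 → sign −
signature = (4, 1, 0)

Answer: (4, 1, 0)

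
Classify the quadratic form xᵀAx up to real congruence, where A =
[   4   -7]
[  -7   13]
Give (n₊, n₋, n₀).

Answer: (2, 0, 0)

Derivation:
step 0: pivot 4 → sign +
step 1: pivot 3/4 → sign +
signature = (2, 0, 0)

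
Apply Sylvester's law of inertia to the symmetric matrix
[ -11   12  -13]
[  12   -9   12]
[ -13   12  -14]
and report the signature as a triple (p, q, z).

Answer: (2, 1, 0)

Derivation:
step 0: pivot -11 → sign −
step 1: pivot 45/11 → sign +
step 2: pivot 1/5 → sign +
signature = (2, 1, 0)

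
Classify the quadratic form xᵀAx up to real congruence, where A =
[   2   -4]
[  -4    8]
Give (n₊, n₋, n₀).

step 0: pivot 2 → sign +
step 1: row/col 1 already zero → sign 0
signature = (1, 0, 1)

Answer: (1, 0, 1)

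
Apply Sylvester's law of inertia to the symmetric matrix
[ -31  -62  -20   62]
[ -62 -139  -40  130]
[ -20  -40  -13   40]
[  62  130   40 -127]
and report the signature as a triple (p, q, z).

step 0: pivot -31 → sign −
step 1: pivot -15 → sign −
step 2: pivot -3/31 → sign −
step 3: pivot -3/5 → sign −
signature = (0, 4, 0)

Answer: (0, 4, 0)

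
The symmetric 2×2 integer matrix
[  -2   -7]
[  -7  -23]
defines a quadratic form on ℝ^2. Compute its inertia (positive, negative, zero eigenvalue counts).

step 0: pivot -2 → sign −
step 1: pivot 3/2 → sign +
signature = (1, 1, 0)

Answer: (1, 1, 0)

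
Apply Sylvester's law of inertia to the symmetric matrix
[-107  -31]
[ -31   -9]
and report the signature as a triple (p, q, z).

step 0: pivot -107 → sign −
step 1: pivot -2/107 → sign −
signature = (0, 2, 0)

Answer: (0, 2, 0)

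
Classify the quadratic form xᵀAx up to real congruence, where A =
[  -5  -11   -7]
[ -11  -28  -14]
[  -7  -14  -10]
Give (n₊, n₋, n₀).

step 0: pivot -5 → sign −
step 1: pivot -19/5 → sign −
step 2: pivot 6/19 → sign +
signature = (1, 2, 0)

Answer: (1, 2, 0)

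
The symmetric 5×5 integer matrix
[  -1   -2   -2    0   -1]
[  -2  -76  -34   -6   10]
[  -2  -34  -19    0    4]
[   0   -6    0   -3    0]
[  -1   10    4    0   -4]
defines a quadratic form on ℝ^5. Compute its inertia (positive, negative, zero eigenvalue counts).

Answer: (0, 4, 1)

Derivation:
step 0: pivot -1 → sign −
step 1: pivot -72 → sign −
step 2: pivot -5/2 → sign −
step 3: pivot -3/5 → sign −
step 4: row/col 4 already zero → sign 0
signature = (0, 4, 1)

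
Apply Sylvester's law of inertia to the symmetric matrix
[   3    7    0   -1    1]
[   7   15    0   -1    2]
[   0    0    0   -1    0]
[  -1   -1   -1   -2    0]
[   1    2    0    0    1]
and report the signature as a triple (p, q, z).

Answer: (3, 2, 0)

Derivation:
step 0: pivot 3 → sign +
step 1: pivot -4/3 → sign −
step 2: pivot -1 → sign −
step 3: pivot 1 → sign +
step 4: pivot 3/4 → sign +
signature = (3, 2, 0)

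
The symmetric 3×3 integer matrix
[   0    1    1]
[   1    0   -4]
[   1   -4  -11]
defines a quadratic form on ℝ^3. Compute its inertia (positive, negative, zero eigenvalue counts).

Answer: (1, 2, 0)

Derivation:
step 0: pivot 2 → sign +
step 1: pivot -1/2 → sign −
step 2: pivot -3 → sign −
signature = (1, 2, 0)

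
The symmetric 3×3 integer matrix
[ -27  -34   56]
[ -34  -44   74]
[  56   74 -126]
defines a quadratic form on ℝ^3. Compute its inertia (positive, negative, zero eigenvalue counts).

Answer: (1, 2, 0)

Derivation:
step 0: pivot -27 → sign −
step 1: pivot -32/27 → sign −
step 2: pivot 3/8 → sign +
signature = (1, 2, 0)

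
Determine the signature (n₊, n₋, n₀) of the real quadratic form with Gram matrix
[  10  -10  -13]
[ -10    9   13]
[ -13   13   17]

step 0: pivot 10 → sign +
step 1: pivot -1 → sign −
step 2: pivot 1/10 → sign +
signature = (2, 1, 0)

Answer: (2, 1, 0)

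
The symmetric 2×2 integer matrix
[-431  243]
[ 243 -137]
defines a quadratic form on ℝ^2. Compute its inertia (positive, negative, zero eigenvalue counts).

Answer: (1, 1, 0)

Derivation:
step 0: pivot -431 → sign −
step 1: pivot 2/431 → sign +
signature = (1, 1, 0)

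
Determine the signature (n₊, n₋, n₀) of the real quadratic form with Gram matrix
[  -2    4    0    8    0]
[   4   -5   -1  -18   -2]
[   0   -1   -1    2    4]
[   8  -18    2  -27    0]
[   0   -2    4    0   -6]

step 0: pivot -2 → sign −
step 1: pivot 3 → sign +
step 2: pivot -4/3 → sign −
step 3: pivot 5 → sign +
step 4: pivot 1/5 → sign +
signature = (3, 2, 0)

Answer: (3, 2, 0)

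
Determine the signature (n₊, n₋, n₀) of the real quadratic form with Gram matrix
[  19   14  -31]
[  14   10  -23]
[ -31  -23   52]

step 0: pivot 19 → sign +
step 1: pivot -6/19 → sign −
step 2: pivot 3/2 → sign +
signature = (2, 1, 0)

Answer: (2, 1, 0)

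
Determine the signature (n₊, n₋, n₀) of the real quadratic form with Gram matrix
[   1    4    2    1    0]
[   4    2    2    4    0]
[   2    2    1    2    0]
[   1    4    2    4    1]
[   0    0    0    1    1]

step 0: pivot 1 → sign +
step 1: pivot -14 → sign −
step 2: pivot -3/7 → sign −
step 3: pivot 3 → sign +
step 4: pivot 2/3 → sign +
signature = (3, 2, 0)

Answer: (3, 2, 0)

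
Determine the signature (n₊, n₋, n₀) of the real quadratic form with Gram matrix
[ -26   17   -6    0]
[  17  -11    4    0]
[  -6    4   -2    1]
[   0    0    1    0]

Answer: (2, 2, 0)

Derivation:
step 0: pivot -26 → sign −
step 1: pivot 3/26 → sign +
step 2: pivot -2/3 → sign −
step 3: pivot 3/2 → sign +
signature = (2, 2, 0)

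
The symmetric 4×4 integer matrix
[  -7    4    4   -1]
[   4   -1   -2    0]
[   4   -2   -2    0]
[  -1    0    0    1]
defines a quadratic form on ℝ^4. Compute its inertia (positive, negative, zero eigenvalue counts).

Answer: (2, 1, 1)

Derivation:
step 0: pivot -7 → sign −
step 1: pivot 9/7 → sign +
step 2: pivot 2/9 → sign +
step 3: row/col 3 already zero → sign 0
signature = (2, 1, 1)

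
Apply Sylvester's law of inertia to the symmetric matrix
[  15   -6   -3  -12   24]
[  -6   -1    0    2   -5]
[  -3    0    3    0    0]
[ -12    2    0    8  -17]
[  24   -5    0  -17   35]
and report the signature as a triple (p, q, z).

Answer: (2, 2, 1)

Derivation:
step 0: pivot 15 → sign +
step 1: pivot -17/5 → sign −
step 2: pivot 48/17 → sign +
step 3: pivot -3/4 → sign −
step 4: row/col 4 already zero → sign 0
signature = (2, 2, 1)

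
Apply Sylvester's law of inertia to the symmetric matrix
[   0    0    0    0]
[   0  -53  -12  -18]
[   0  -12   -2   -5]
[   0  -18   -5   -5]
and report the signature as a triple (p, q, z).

step 0: pivot -53 → sign −
step 1: pivot 38/53 → sign +
step 2: pivot -3/38 → sign −
step 3: row/col 3 already zero → sign 0
signature = (1, 2, 1)

Answer: (1, 2, 1)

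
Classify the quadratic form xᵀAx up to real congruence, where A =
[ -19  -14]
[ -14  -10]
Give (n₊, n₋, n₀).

step 0: pivot -19 → sign −
step 1: pivot 6/19 → sign +
signature = (1, 1, 0)

Answer: (1, 1, 0)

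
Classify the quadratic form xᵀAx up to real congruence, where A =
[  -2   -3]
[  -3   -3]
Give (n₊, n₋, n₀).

step 0: pivot -2 → sign −
step 1: pivot 3/2 → sign +
signature = (1, 1, 0)

Answer: (1, 1, 0)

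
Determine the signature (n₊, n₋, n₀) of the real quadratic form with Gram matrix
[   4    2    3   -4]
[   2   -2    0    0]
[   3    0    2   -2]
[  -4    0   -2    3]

step 0: pivot 4 → sign +
step 1: pivot -3 → sign −
step 2: pivot 1/2 → sign +
step 3: pivot 1/3 → sign +
signature = (3, 1, 0)

Answer: (3, 1, 0)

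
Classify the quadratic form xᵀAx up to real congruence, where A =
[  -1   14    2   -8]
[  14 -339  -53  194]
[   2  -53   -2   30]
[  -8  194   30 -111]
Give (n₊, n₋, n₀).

Answer: (2, 2, 0)

Derivation:
step 0: pivot -1 → sign −
step 1: pivot -143 → sign −
step 2: pivot 911/143 → sign +
step 3: pivot 3/911 → sign +
signature = (2, 2, 0)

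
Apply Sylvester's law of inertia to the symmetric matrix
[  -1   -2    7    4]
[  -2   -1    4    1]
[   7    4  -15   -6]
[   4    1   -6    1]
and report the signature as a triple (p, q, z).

step 0: pivot -1 → sign −
step 1: pivot 3 → sign +
step 2: pivot 2/3 → sign +
step 3: pivot -2 → sign −
signature = (2, 2, 0)

Answer: (2, 2, 0)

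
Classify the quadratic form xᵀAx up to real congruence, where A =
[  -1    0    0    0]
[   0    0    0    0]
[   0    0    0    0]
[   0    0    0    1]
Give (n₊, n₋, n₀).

step 0: pivot -1 → sign −
step 1: pivot 1 → sign +
step 2: row/col 2 already zero → sign 0
step 3: row/col 3 already zero → sign 0
signature = (1, 1, 2)

Answer: (1, 1, 2)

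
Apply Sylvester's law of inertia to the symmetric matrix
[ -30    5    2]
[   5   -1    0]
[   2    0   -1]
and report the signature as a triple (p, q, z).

Answer: (0, 3, 0)

Derivation:
step 0: pivot -30 → sign −
step 1: pivot -1/6 → sign −
step 2: pivot -1/5 → sign −
signature = (0, 3, 0)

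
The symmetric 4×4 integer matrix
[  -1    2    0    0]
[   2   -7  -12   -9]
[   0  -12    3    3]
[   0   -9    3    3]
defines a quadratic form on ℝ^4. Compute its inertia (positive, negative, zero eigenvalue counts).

step 0: pivot -1 → sign −
step 1: pivot -3 → sign −
step 2: pivot 51 → sign +
step 3: pivot 3/17 → sign +
signature = (2, 2, 0)

Answer: (2, 2, 0)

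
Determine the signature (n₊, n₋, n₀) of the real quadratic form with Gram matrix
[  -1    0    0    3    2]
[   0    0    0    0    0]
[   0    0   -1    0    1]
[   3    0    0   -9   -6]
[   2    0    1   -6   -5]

Answer: (0, 2, 3)

Derivation:
step 0: pivot -1 → sign −
step 1: pivot -1 → sign −
step 2: row/col 2 already zero → sign 0
step 3: row/col 3 already zero → sign 0
step 4: row/col 4 already zero → sign 0
signature = (0, 2, 3)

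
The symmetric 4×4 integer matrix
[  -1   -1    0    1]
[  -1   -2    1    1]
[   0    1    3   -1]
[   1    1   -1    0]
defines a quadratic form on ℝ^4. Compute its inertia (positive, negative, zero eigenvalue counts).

Answer: (2, 2, 0)

Derivation:
step 0: pivot -1 → sign −
step 1: pivot -1 → sign −
step 2: pivot 4 → sign +
step 3: pivot 3/4 → sign +
signature = (2, 2, 0)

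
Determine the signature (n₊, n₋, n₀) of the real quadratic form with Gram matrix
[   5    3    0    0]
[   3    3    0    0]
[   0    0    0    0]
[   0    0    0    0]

Answer: (2, 0, 2)

Derivation:
step 0: pivot 5 → sign +
step 1: pivot 6/5 → sign +
step 2: row/col 2 already zero → sign 0
step 3: row/col 3 already zero → sign 0
signature = (2, 0, 2)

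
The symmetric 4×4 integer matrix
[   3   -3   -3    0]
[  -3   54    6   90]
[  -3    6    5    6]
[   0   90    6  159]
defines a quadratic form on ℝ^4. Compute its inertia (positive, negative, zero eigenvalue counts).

step 0: pivot 3 → sign +
step 1: pivot 51 → sign +
step 2: pivot 31/17 → sign +
step 3: pivot -3/31 → sign −
signature = (3, 1, 0)

Answer: (3, 1, 0)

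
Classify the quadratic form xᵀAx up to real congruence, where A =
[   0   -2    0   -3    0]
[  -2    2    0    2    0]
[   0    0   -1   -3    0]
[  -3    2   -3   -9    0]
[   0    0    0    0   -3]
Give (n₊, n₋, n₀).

Answer: (1, 4, 0)

Derivation:
step 0: pivot 2 → sign +
step 1: pivot -2 → sign −
step 2: pivot -1 → sign −
step 3: pivot -3/2 → sign −
step 4: pivot -3 → sign −
signature = (1, 4, 0)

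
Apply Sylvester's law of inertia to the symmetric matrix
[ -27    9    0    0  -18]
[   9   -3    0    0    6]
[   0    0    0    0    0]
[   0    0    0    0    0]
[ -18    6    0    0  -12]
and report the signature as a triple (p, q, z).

step 0: pivot -27 → sign −
step 1: row/col 1 already zero → sign 0
step 2: row/col 2 already zero → sign 0
step 3: row/col 3 already zero → sign 0
step 4: row/col 4 already zero → sign 0
signature = (0, 1, 4)

Answer: (0, 1, 4)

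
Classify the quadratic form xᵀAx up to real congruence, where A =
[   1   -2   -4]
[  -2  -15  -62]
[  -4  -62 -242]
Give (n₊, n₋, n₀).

step 0: pivot 1 → sign +
step 1: pivot -19 → sign −
step 2: pivot -2/19 → sign −
signature = (1, 2, 0)

Answer: (1, 2, 0)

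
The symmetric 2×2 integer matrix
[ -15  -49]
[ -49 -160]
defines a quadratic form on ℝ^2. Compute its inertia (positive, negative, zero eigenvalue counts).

Answer: (1, 1, 0)

Derivation:
step 0: pivot -15 → sign −
step 1: pivot 1/15 → sign +
signature = (1, 1, 0)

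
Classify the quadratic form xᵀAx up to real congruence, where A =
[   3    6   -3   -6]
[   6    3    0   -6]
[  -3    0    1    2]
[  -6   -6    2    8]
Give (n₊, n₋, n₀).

Answer: (2, 1, 1)

Derivation:
step 0: pivot 3 → sign +
step 1: pivot -9 → sign −
step 2: pivot 2 → sign +
step 3: row/col 3 already zero → sign 0
signature = (2, 1, 1)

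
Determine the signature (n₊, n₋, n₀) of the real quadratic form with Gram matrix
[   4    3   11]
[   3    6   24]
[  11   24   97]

Answer: (3, 0, 0)

Derivation:
step 0: pivot 4 → sign +
step 1: pivot 15/4 → sign +
step 2: pivot 3/5 → sign +
signature = (3, 0, 0)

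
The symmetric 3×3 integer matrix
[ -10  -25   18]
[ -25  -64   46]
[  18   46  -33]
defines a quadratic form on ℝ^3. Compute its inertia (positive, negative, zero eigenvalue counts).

step 0: pivot -10 → sign −
step 1: pivot -3/2 → sign −
step 2: pivot 1/15 → sign +
signature = (1, 2, 0)

Answer: (1, 2, 0)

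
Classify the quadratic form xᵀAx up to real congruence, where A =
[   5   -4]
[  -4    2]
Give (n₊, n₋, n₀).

Answer: (1, 1, 0)

Derivation:
step 0: pivot 5 → sign +
step 1: pivot -6/5 → sign −
signature = (1, 1, 0)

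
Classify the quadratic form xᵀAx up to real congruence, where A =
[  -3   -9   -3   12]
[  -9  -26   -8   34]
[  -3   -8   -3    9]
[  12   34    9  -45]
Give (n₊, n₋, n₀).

Answer: (1, 2, 1)

Derivation:
step 0: pivot -3 → sign −
step 1: pivot 1 → sign +
step 2: pivot -1 → sign −
step 3: row/col 3 already zero → sign 0
signature = (1, 2, 1)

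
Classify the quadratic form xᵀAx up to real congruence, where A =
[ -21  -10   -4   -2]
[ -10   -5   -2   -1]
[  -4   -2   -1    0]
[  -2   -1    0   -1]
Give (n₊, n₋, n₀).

step 0: pivot -21 → sign −
step 1: pivot -5/21 → sign −
step 2: pivot -1/5 → sign −
step 3: row/col 3 already zero → sign 0
signature = (0, 3, 1)

Answer: (0, 3, 1)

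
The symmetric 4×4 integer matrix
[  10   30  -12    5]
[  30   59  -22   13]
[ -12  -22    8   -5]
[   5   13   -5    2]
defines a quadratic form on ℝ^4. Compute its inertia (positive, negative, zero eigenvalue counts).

Answer: (1, 3, 0)

Derivation:
step 0: pivot 10 → sign +
step 1: pivot -31 → sign −
step 2: pivot -12/155 → sign −
step 3: pivot -1/4 → sign −
signature = (1, 3, 0)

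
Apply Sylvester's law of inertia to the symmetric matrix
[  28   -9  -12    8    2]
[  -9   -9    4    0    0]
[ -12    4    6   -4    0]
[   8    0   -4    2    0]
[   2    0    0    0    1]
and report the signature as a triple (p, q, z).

Answer: (3, 2, 0)

Derivation:
step 0: pivot 28 → sign +
step 1: pivot -333/28 → sign −
step 2: pivot 286/333 → sign +
step 3: pivot -10/143 → sign −
step 4: pivot 1/5 → sign +
signature = (3, 2, 0)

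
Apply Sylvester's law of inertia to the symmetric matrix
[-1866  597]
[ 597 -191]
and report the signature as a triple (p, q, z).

step 0: pivot -1866 → sign −
step 1: pivot 1/622 → sign +
signature = (1, 1, 0)

Answer: (1, 1, 0)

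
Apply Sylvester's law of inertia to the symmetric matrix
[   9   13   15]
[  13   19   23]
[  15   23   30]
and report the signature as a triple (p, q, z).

Answer: (2, 1, 0)

Derivation:
step 0: pivot 9 → sign +
step 1: pivot 2/9 → sign +
step 2: pivot -3 → sign −
signature = (2, 1, 0)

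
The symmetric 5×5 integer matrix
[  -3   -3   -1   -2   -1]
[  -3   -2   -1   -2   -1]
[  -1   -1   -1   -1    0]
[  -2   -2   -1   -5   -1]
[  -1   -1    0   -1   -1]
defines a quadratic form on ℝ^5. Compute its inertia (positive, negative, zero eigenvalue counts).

step 0: pivot -3 → sign −
step 1: pivot 1 → sign +
step 2: pivot -2/3 → sign −
step 3: pivot -7/2 → sign −
step 4: pivot -3/7 → sign −
signature = (1, 4, 0)

Answer: (1, 4, 0)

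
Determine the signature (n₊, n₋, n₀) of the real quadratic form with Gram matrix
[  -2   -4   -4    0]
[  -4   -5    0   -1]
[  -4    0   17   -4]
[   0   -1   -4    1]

Answer: (3, 1, 0)

Derivation:
step 0: pivot -2 → sign −
step 1: pivot 3 → sign +
step 2: pivot 11/3 → sign +
step 3: pivot 2/11 → sign +
signature = (3, 1, 0)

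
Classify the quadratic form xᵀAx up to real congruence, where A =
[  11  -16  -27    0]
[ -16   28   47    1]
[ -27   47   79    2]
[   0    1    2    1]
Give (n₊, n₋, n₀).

step 0: pivot 11 → sign +
step 1: pivot 52/11 → sign +
step 2: pivot 5/52 → sign +
step 3: pivot -3/5 → sign −
signature = (3, 1, 0)

Answer: (3, 1, 0)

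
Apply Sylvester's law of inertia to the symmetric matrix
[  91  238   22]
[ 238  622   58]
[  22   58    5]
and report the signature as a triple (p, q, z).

Answer: (2, 1, 0)

Derivation:
step 0: pivot 91 → sign +
step 1: pivot -6/13 → sign −
step 2: pivot 1/7 → sign +
signature = (2, 1, 0)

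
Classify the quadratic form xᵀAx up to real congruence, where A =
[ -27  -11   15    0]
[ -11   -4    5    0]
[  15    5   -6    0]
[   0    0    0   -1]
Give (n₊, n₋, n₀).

step 0: pivot -27 → sign −
step 1: pivot 13/27 → sign +
step 2: pivot -3/13 → sign −
step 3: pivot -1 → sign −
signature = (1, 3, 0)

Answer: (1, 3, 0)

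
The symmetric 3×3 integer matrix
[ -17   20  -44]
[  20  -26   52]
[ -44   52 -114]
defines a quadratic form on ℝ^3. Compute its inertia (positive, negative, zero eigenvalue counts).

Answer: (0, 3, 0)

Derivation:
step 0: pivot -17 → sign −
step 1: pivot -42/17 → sign −
step 2: pivot -2/21 → sign −
signature = (0, 3, 0)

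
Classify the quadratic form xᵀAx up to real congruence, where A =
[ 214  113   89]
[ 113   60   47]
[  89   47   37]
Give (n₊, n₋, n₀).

Answer: (2, 1, 0)

Derivation:
step 0: pivot 214 → sign +
step 1: pivot 71/214 → sign +
step 2: pivot -1/71 → sign −
signature = (2, 1, 0)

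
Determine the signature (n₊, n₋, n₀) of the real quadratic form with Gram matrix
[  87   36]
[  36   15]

Answer: (2, 0, 0)

Derivation:
step 0: pivot 87 → sign +
step 1: pivot 3/29 → sign +
signature = (2, 0, 0)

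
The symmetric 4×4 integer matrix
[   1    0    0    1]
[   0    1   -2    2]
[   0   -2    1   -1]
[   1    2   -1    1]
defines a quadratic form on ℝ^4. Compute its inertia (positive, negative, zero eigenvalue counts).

step 0: pivot 1 → sign +
step 1: pivot 1 → sign +
step 2: pivot -3 → sign −
step 3: pivot -1 → sign −
signature = (2, 2, 0)

Answer: (2, 2, 0)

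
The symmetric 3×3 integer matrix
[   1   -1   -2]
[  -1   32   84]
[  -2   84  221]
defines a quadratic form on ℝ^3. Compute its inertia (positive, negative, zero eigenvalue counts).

Answer: (3, 0, 0)

Derivation:
step 0: pivot 1 → sign +
step 1: pivot 31 → sign +
step 2: pivot 3/31 → sign +
signature = (3, 0, 0)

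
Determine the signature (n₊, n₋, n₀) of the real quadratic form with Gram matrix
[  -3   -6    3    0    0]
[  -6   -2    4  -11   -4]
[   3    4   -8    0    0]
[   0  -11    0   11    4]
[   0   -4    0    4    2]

Answer: (2, 3, 0)

Derivation:
step 0: pivot -3 → sign −
step 1: pivot 10 → sign +
step 2: pivot -27/5 → sign −
step 3: pivot -11/54 → sign −
step 4: pivot 6/11 → sign +
signature = (2, 3, 0)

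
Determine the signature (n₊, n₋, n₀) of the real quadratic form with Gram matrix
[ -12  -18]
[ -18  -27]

Answer: (0, 1, 1)

Derivation:
step 0: pivot -12 → sign −
step 1: row/col 1 already zero → sign 0
signature = (0, 1, 1)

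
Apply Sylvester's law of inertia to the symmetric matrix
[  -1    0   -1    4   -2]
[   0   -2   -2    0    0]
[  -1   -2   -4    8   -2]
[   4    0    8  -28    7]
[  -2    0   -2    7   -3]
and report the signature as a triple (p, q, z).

step 0: pivot -1 → sign −
step 1: pivot -2 → sign −
step 2: pivot -1 → sign −
step 3: pivot 4 → sign +
step 4: pivot 3/4 → sign +
signature = (2, 3, 0)

Answer: (2, 3, 0)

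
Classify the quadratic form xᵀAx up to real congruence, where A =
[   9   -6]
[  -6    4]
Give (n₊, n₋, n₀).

Answer: (1, 0, 1)

Derivation:
step 0: pivot 9 → sign +
step 1: row/col 1 already zero → sign 0
signature = (1, 0, 1)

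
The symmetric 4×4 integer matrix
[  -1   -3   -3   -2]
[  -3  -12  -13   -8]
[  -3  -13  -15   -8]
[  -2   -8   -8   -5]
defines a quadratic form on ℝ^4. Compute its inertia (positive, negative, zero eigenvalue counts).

Answer: (1, 3, 0)

Derivation:
step 0: pivot -1 → sign −
step 1: pivot -3 → sign −
step 2: pivot -2/3 → sign −
step 3: pivot 1 → sign +
signature = (1, 3, 0)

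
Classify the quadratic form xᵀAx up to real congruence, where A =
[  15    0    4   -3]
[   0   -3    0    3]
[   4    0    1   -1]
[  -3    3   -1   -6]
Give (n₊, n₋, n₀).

step 0: pivot 15 → sign +
step 1: pivot -3 → sign −
step 2: pivot -1/15 → sign −
step 3: pivot -3 → sign −
signature = (1, 3, 0)

Answer: (1, 3, 0)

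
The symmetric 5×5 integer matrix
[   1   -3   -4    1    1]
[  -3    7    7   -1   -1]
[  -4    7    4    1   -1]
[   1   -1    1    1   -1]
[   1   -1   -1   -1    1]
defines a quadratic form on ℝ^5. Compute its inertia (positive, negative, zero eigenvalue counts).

step 0: pivot 1 → sign +
step 1: pivot -2 → sign −
step 2: pivot 1/2 → sign +
step 3: pivot 2 → sign +
step 4: pivot -6 → sign −
signature = (3, 2, 0)

Answer: (3, 2, 0)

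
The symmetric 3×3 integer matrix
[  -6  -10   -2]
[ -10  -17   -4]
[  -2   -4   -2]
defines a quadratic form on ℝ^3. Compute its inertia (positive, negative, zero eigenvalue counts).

step 0: pivot -6 → sign −
step 1: pivot -1/3 → sign −
step 2: row/col 2 already zero → sign 0
signature = (0, 2, 1)

Answer: (0, 2, 1)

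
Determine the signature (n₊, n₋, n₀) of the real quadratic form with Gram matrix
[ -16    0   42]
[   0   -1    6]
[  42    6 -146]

step 0: pivot -16 → sign −
step 1: pivot -1 → sign −
step 2: pivot 1/4 → sign +
signature = (1, 2, 0)

Answer: (1, 2, 0)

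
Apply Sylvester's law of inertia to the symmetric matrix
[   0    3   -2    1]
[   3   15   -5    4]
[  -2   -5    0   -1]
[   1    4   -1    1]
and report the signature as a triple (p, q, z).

Answer: (1, 1, 2)

Derivation:
step 0: pivot 15 → sign +
step 1: pivot -3/5 → sign −
step 2: row/col 2 already zero → sign 0
step 3: row/col 3 already zero → sign 0
signature = (1, 1, 2)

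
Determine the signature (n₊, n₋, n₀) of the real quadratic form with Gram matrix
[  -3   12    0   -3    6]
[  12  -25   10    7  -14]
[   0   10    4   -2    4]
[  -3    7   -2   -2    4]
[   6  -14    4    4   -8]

step 0: pivot -3 → sign −
step 1: pivot 23 → sign +
step 2: pivot -8/23 → sign −
step 3: row/col 3 already zero → sign 0
step 4: row/col 4 already zero → sign 0
signature = (1, 2, 2)

Answer: (1, 2, 2)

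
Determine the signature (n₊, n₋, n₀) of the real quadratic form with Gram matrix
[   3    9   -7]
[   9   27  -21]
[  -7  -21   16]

step 0: pivot 3 → sign +
step 1: pivot -1/3 → sign −
step 2: row/col 2 already zero → sign 0
signature = (1, 1, 1)

Answer: (1, 1, 1)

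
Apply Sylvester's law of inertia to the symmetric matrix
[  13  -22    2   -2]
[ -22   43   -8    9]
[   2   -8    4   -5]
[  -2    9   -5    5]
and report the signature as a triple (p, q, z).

step 0: pivot 13 → sign +
step 1: pivot 75/13 → sign +
step 2: pivot -58/75 → sign −
step 3: pivot 3/58 → sign +
signature = (3, 1, 0)

Answer: (3, 1, 0)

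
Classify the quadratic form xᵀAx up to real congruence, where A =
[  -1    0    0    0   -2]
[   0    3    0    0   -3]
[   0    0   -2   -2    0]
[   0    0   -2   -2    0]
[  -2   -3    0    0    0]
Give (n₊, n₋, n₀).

Answer: (2, 2, 1)

Derivation:
step 0: pivot -1 → sign −
step 1: pivot 3 → sign +
step 2: pivot -2 → sign −
step 3: pivot 1 → sign +
step 4: row/col 4 already zero → sign 0
signature = (2, 2, 1)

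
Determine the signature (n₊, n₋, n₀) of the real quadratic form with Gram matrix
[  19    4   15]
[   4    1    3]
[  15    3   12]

Answer: (2, 0, 1)

Derivation:
step 0: pivot 19 → sign +
step 1: pivot 3/19 → sign +
step 2: row/col 2 already zero → sign 0
signature = (2, 0, 1)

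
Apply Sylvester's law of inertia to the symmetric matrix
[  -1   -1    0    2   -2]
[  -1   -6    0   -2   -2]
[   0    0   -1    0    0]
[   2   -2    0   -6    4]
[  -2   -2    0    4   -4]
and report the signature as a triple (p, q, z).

Answer: (1, 3, 1)

Derivation:
step 0: pivot -1 → sign −
step 1: pivot -5 → sign −
step 2: pivot -1 → sign −
step 3: pivot 6/5 → sign +
step 4: row/col 4 already zero → sign 0
signature = (1, 3, 1)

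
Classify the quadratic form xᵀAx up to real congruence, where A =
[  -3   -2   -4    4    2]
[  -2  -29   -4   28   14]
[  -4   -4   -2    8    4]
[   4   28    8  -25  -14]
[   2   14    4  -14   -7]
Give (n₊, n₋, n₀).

Answer: (2, 3, 0)

Derivation:
step 0: pivot -3 → sign −
step 1: pivot -83/3 → sign −
step 2: pivot 282/83 → sign +
step 3: pivot 137/47 → sign +
step 4: pivot -3/137 → sign −
signature = (2, 3, 0)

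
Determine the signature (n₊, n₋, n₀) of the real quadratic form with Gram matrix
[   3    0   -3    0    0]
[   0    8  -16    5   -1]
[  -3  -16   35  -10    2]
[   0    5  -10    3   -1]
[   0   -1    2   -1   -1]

step 0: pivot 3 → sign +
step 1: pivot 8 → sign +
step 2: pivot -1/8 → sign −
step 3: row/col 3 already zero → sign 0
step 4: row/col 4 already zero → sign 0
signature = (2, 1, 2)

Answer: (2, 1, 2)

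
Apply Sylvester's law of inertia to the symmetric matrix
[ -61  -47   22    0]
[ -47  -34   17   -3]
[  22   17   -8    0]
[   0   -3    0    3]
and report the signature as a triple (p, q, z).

step 0: pivot -61 → sign −
step 1: pivot 135/61 → sign +
step 2: pivot -1/15 → sign −
step 3: pivot -1 → sign −
signature = (1, 3, 0)

Answer: (1, 3, 0)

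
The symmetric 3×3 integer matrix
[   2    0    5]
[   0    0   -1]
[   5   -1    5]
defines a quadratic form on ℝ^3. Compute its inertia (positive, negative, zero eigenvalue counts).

Answer: (2, 1, 0)

Derivation:
step 0: pivot 2 → sign +
step 1: pivot -15/2 → sign −
step 2: pivot 2/15 → sign +
signature = (2, 1, 0)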